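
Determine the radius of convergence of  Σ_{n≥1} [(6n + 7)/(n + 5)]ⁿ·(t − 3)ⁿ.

R = 1/6

Applying the root test, |a_n|^(1/n) = (6n + 7)/(n + 5) → 6.
Convergence for |t − 3| · 6 < 1, i.e. |t − 3| < 1/6. So R = 1/6.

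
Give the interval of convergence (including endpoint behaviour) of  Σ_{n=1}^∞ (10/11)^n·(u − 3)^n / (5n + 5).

By the ratio test, |a_{n+1}/a_n| = [(5n + 5)/(5(n+1) + 5)] · 10/11 → 10/11.
The series converges when 10/11 · |u − 3| < 1, giving R = 11/10.
Check u = 41/10: the terms behave like c/n; limit comparison with the harmonic series gives divergence.
Check u = 19/10: an alternating series whose terms decrease to 0 in absolute value, so it converges by the Leibniz criterion.

[19/10, 41/10)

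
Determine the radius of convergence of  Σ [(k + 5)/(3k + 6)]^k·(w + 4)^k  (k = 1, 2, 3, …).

R = 3

Applying the root test, |a_k|^(1/k) = (k + 5)/(3k + 6) → 1/3.
Hence the series converges for |w + 4| < 1/(1/3) = 3, so the radius of convergence is 3.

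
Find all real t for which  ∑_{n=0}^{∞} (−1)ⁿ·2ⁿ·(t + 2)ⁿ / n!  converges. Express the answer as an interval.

Apply the ratio test: |a_{n+1}| / |a_n| = 2 · 1/(n+1), which tends to 0 as n → ∞.
The limit is 0, so the series converges for all t; R = ∞.

(−∞, ∞)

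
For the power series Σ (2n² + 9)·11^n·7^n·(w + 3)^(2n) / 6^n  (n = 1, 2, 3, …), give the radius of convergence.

R = √462/77

Apply the ratio test: |a_{n+1}| / |a_n| = [(2(n+1)² + 9)/(2n² + 9)] · 11·7/6, which tends to 77/6 as n → ∞.
Successive powers of (w + 3) differ by 2, so the series converges when |w + 3|² · 77/6 < 1, i.e. |w + 3| < √(6/77). So R = √462/77.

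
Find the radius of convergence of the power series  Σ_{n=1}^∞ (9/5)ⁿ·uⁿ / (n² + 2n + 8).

Ratio test: |a_{n+1}/a_n| = [(n² + 2n + 8)/((n+1)² + 2(n+1) + 8)] · 9/5 → 9/5 as n → ∞.
Thus R = 1/(9/5) = 5/9.

R = 5/9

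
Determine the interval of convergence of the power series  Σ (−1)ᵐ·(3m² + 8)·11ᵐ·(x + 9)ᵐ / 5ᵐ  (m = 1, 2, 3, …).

By the ratio test, |a_{m+1}/a_m| = [(3(m+1)² + 8)/(3m² + 8)] · 11/5 → 11/5.
The series converges when 11/5 · |x + 9| < 1, giving R = 5/11.
When x = -94/11, the terms have absolute value of order m², which does not tend to 0, so the series diverges by the divergence test.
At x = -104/11: the terms have absolute value of order m², which does not tend to 0, so the series diverges by the divergence test.

(-104/11, -94/11)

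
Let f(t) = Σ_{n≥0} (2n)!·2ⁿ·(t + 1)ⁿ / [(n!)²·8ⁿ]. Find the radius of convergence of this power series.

By the ratio test, |a_{n+1}/a_n| = (2n+1)·(2n+2)/(n+1)² · 2/8 → 1.
Hence R = 1.

R = 1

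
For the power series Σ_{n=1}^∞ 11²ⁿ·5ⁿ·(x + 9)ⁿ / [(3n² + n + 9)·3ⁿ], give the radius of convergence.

The ratio of consecutive coefficients is [(3n² + n + 9)/(3(n+1)² + (n+1) + 9)] · 121·5/3 → 605/3.
Convergence for |x + 9| · 605/3 < 1, i.e. |x + 9| < 3/605. So R = 3/605.

R = 3/605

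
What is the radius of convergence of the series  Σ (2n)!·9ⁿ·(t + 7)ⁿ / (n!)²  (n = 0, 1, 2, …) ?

R = 1/36

Ratio test: |a_{n+1}/a_n| = (2n+1)·(2n+2)/(n+1)² · 9 → 36 as n → ∞.
The series converges when 36 · |t + 7| < 1, giving R = 1/36.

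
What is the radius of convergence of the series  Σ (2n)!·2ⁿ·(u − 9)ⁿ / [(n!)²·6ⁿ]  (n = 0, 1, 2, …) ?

Apply the ratio test: |a_{n+1}| / |a_n| = (2n+1)·(2n+2)/(n+1)² · 2/6, which tends to 4/3 as n → ∞.
The series converges when 4/3 · |u − 9| < 1, giving R = 3/4.

R = 3/4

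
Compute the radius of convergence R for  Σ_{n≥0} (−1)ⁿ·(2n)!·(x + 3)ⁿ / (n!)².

Apply the ratio test: |a_{n+1}| / |a_n| = (2n+1)·(2n+2)/(n+1)², which tends to 4 as n → ∞.
Hence the series converges for |x + 3| < 1/(4) = 1/4, so the radius of convergence is 1/4.

R = 1/4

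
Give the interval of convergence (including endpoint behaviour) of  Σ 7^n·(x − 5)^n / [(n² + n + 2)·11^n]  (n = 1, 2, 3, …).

[24/7, 46/7]

Apply the ratio test: |a_{n+1}| / |a_n| = [(n² + n + 2)/((n+1)² + (n+1) + 2)] · 7/11, which tends to 7/11 as n → ∞.
The series converges when 7/11 · |x − 5| < 1, giving R = 11/7.
Endpoint x = 46/7: the terms are on the order of 1/n², so the series converges absolutely by comparison with the p-series (p = 2 > 1).
Check x = 24/7: absolute convergence follows by limit comparison with Σ 1/n².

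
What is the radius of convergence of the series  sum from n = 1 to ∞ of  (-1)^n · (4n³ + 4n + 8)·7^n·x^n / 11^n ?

R = 11/7

By the ratio test, |a_{n+1}/a_n| = [(4(n+1)³ + 4(n+1) + 8)/(4n³ + 4n + 8)] · 7/11 → 7/11.
Hence the series converges for |x| < 1/(7/11) = 11/7, so the radius of convergence is 11/7.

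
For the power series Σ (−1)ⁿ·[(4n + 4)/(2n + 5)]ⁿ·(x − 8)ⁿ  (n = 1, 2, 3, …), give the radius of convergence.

Root test: |a_n|^(1/n) = (4n + 4)/(2n + 5) → 2.
The series converges when 2 · |x − 8| < 1, giving R = 1/2.

R = 1/2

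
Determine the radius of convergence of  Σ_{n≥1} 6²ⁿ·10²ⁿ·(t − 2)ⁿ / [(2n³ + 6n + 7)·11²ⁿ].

R = 121/3600

By the ratio test, |a_{n+1}/a_n| = [(2n³ + 6n + 7)/(2(n+1)³ + 6(n+1) + 7)] · 36·100/121 → 3600/121.
Convergence for |t − 2| · 3600/121 < 1, i.e. |t − 2| < 121/3600. So R = 121/3600.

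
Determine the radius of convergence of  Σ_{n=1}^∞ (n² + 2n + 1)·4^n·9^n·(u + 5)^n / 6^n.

Ratio test: |a_{n+1}/a_n| = [((n+1)² + 2(n+1) + 1)/(n² + 2n + 1)] · 4·9/6 → 6 as n → ∞.
Convergence for |u + 5| · 6 < 1, i.e. |u + 5| < 1/6. So R = 1/6.

R = 1/6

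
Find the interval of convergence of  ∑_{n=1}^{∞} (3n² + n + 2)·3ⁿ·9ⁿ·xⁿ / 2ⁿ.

The ratio of consecutive coefficients is [(3(n+1)² + (n+1) + 2)/(3n² + n + 2)] · 3·9/2 → 27/2.
Thus R = 1/(27/2) = 2/27.
When x = 2/27, the terms do not tend to 0, so the series diverges.
Check x = -2/27: the n-th term does not approach 0; divergence by the term test.

(-2/27, 2/27)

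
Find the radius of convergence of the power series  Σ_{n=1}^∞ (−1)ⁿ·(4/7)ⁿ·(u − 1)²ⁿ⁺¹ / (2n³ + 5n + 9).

By the ratio test, |a_{n+1}/a_n| = [(2n³ + 5n + 9)/(2(n+1)³ + 5(n+1) + 9)] · 4/7 → 4/7.
Successive powers of (u − 1) differ by 2, so the series converges when |u − 1|² · 4/7 < 1, i.e. |u − 1| < √(7/4). So R = √7/2.

R = √7/2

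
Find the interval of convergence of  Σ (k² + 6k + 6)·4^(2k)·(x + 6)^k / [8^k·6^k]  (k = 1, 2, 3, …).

(-9, -3)

Apply the ratio test: |a_{k+1}| / |a_k| = [((k+1)² + 6(k+1) + 6)/(k² + 6k + 6)] · 16/(8·6), which tends to 1/3 as k → ∞.
Convergence for |x + 6| · 1/3 < 1, i.e. |x + 6| < 3. So R = 3.
Endpoint x = -3: the k-th term does not approach 0; divergence by the term test.
Check x = -9: the terms do not tend to 0, so the series diverges.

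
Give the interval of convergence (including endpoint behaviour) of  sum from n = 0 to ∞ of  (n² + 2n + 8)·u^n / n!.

Ratio test: |a_{n+1}/a_n| = ((n+1)² + 2(n+1) + 8)/(n² + 2n + 8) · 1/(n+1) → 0 as n → ∞.
Since the limit is 0 < 1 for every u, the series converges on all of ℝ and R = ∞.

(−∞, ∞)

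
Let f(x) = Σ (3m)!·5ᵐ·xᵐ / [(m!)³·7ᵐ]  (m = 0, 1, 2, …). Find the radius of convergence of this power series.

Apply the ratio test: |a_{m+1}| / |a_m| = (3m+1)·(3m+2)·(3m+3)/(m+1)³ · 5/7, which tends to 135/7 as m → ∞.
Convergence for |x| · 135/7 < 1, i.e. |x| < 7/135. So R = 7/135.

R = 7/135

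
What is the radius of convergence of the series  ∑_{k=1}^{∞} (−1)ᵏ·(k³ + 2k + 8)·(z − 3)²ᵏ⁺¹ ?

R = 1

By the ratio test, |a_{k+1}/a_k| = ((k+1)³ + 2(k+1) + 8)/(k³ + 2k + 8) → 1.
Successive powers of (z − 3) differ by 2, so the series converges when |z − 3|² · 1 < 1, i.e. |z − 3| < √(1) = 1. So R = 1.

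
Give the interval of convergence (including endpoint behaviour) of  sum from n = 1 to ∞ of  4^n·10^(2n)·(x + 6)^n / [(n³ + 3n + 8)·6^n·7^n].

By the ratio test, |a_{n+1}/a_n| = [(n³ + 3n + 8)/((n+1)³ + 3(n+1) + 8)] · 4·100/(6·7) → 200/21.
Hence the series converges for |x + 6| < 1/(200/21) = 21/200, so the radius of convergence is 21/200.
At x = -1179/200: the terms are on the order of 1/n³, so the series converges absolutely by comparison with the p-series (p = 3 > 1).
At x = -1221/200: the series is dominated by a constant times Σ 1/n³, which converges (p = 3 > 1).

[-1221/200, -1179/200]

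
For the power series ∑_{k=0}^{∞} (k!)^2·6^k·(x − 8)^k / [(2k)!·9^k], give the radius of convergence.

Ratio test: |a_{k+1}/a_k| = (k+1)²/[(2k+1)·(2k+2)] · 6/9 → 1/6 as k → ∞.
Hence the series converges for |x − 8| < 1/(1/6) = 6, so the radius of convergence is 6.

R = 6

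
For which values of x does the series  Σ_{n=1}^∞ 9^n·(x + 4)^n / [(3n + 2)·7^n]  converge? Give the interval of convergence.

Apply the ratio test: |a_{n+1}| / |a_n| = [(3n + 2)/(3(n+1) + 2)] · 9/7, which tends to 9/7 as n → ∞.
Hence the series converges for |x + 4| < 1/(9/7) = 7/9, so the radius of convergence is 7/9.
When x = -29/9, the terms are asymptotic to a nonzero constant times 1/n, so the series diverges by limit comparison with Σ 1/n.
Endpoint x = -43/9: an alternating series whose terms decrease to 0 in absolute value, so it converges by the Leibniz criterion.

[-43/9, -29/9)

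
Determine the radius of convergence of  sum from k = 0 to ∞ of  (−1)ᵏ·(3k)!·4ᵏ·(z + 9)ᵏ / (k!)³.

Apply the ratio test: |a_{k+1}| / |a_k| = (3k+1)·(3k+2)·(3k+3)/(k+1)³ · 4, which tends to 108 as k → ∞.
Hence the series converges for |z + 9| < 1/(108) = 1/108, so the radius of convergence is 1/108.

R = 1/108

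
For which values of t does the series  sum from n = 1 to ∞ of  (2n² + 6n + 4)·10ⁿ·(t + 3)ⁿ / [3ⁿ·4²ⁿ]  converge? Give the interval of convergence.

(-39/5, 9/5)

Apply the ratio test: |a_{n+1}| / |a_n| = [(2(n+1)² + 6(n+1) + 4)/(2n² + 6n + 4)] · 10/(3·16), which tends to 5/24 as n → ∞.
Convergence for |t + 3| · 5/24 < 1, i.e. |t + 3| < 24/5. So R = 24/5.
Check t = 9/5: the n-th term does not approach 0; divergence by the term test.
Check t = -39/5: the terms have absolute value of order n², which does not tend to 0, so the series diverges by the divergence test.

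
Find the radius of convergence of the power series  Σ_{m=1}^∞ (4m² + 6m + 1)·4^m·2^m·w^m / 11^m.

Ratio test: |a_{m+1}/a_m| = [(4(m+1)² + 6(m+1) + 1)/(4m² + 6m + 1)] · 4·2/11 → 8/11 as m → ∞.
The series converges when 8/11 · |w| < 1, giving R = 11/8.

R = 11/8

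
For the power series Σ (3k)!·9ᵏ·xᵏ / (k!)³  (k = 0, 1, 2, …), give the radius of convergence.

R = 1/243

By the ratio test, |a_{k+1}/a_k| = (3k+1)·(3k+2)·(3k+3)/(k+1)³ · 9 → 243.
Hence the series converges for |x| < 1/(243) = 1/243, so the radius of convergence is 1/243.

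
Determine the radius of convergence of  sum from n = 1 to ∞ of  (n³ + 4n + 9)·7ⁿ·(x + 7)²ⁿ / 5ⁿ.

By the ratio test, |a_{n+1}/a_n| = [((n+1)³ + 4(n+1) + 9)/(n³ + 4n + 9)] · 7/5 → 7/5.
Since the exponent of (x + 7) increases by 2 each term, convergence requires |x + 7|² < 5/7, hence R = √35/7.

R = √35/7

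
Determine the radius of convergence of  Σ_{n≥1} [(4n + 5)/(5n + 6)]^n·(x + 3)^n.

Applying the root test, |a_n|^(1/n) = (4n + 5)/(5n + 6) → 4/5.
The series converges when 4/5 · |x + 3| < 1, giving R = 5/4.

R = 5/4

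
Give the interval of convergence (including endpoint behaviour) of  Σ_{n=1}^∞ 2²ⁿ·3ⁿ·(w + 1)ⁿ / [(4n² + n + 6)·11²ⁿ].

[-133/12, 109/12]

By the ratio test, |a_{n+1}/a_n| = [(4n² + n + 6)/(4(n+1)² + (n+1) + 6)] · 4·3/121 → 12/121.
Convergence for |w + 1| · 12/121 < 1, i.e. |w + 1| < 121/12. So R = 121/12.
Check w = 109/12: the series is dominated by a constant times Σ 1/n², which converges (p = 2 > 1).
Endpoint w = -133/12: absolute convergence follows by limit comparison with Σ 1/n².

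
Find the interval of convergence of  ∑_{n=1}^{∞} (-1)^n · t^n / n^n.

By the Cauchy root test, |a_n|^(1/n) = 1/n → 0.
The limit is 0 for every t, so R = ∞.

(−∞, ∞)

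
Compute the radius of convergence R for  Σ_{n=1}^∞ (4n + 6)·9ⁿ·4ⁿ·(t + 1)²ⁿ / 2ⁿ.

The ratio of consecutive coefficients is [(4(n+1) + 6)/(4n + 6)] · 9·4/2 → 18.
Successive powers of (t + 1) differ by 2, so the series converges when |t + 1|² · 18 < 1, i.e. |t + 1| < √(1/18). So R = √2/6.

R = √2/6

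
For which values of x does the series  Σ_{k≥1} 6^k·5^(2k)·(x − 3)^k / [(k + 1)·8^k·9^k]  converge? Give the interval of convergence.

Ratio test: |a_{k+1}/a_k| = [(k + 1)/((k+1) + 1)] · 6·25/(8·9) → 25/12 as k → ∞.
The series converges when 25/12 · |x − 3| < 1, giving R = 12/25.
At x = 87/25: comparison with the harmonic series Σ 1/k shows the series diverges.
Endpoint x = 63/25: convergence follows from the alternating series test (terms decrease monotonically to 0).

[63/25, 87/25)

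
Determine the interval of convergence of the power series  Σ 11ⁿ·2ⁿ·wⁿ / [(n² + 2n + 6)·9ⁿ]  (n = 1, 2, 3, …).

Apply the ratio test: |a_{n+1}| / |a_n| = [(n² + 2n + 6)/((n+1)² + 2(n+1) + 6)] · 11·2/9, which tends to 22/9 as n → ∞.
Hence the series converges for |w| < 1/(22/9) = 9/22, so the radius of convergence is 9/22.
When w = 9/22, the terms are on the order of 1/n², so the series converges absolutely by comparison with the p-series (p = 2 > 1).
Check w = -9/22: the series is dominated by a constant times Σ 1/n², which converges (p = 2 > 1).

[-9/22, 9/22]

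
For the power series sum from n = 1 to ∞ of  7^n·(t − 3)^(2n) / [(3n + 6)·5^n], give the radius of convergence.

By the ratio test, |a_{n+1}/a_n| = [(3n + 6)/(3(n+1) + 6)] · 7/5 → 7/5.
Writing y = (t − 3)², the series in y has radius 5/7, so |t − 3| < √(5/7) and R = √35/7.

R = √35/7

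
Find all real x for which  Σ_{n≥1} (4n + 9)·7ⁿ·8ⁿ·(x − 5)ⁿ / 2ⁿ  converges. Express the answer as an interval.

(139/28, 141/28)

Apply the ratio test: |a_{n+1}| / |a_n| = [(4(n+1) + 9)/(4n + 9)] · 7·8/2, which tends to 28 as n → ∞.
Thus R = 1/(28) = 1/28.
At x = 141/28: the terms do not tend to 0, so the series diverges.
Endpoint x = 139/28: the terms have absolute value of order n, which does not tend to 0, so the series diverges by the divergence test.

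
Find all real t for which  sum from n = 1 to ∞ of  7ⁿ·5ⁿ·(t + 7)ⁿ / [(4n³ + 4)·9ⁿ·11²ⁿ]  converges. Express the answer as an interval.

The ratio of consecutive coefficients is [(4n³ + 4)/(4(n+1)³ + 4)] · 7·5/(9·121) → 35/1089.
The series converges when 35/1089 · |t + 7| < 1, giving R = 1089/35.
Endpoint t = 844/35: the terms are on the order of 1/n³, so the series converges absolutely by comparison with the p-series (p = 3 > 1).
When t = -1334/35, absolute convergence follows by limit comparison with Σ 1/n³.

[-1334/35, 844/35]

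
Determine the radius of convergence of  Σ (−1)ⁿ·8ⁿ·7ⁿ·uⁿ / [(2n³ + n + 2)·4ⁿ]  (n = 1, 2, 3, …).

R = 1/14

Ratio test: |a_{n+1}/a_n| = [(2n³ + n + 2)/(2(n+1)³ + (n+1) + 2)] · 8·7/4 → 14 as n → ∞.
Thus R = 1/(14) = 1/14.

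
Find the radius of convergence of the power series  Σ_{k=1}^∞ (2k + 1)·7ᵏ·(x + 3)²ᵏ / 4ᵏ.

R = 2√7/7

The ratio of consecutive coefficients is [(2(k+1) + 1)/(2k + 1)] · 7/4 → 7/4.
Writing y = (x + 3)², the series in y has radius 4/7, so |x + 3| < √(4/7) and R = 2√7/7.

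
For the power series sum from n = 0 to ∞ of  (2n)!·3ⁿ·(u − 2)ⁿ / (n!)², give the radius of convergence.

R = 1/12

The ratio of consecutive coefficients is (2n+1)·(2n+2)/(n+1)² · 3 → 12.
Thus R = 1/(12) = 1/12.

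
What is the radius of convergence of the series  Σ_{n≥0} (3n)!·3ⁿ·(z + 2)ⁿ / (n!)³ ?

R = 1/81

By the ratio test, |a_{n+1}/a_n| = (3n+1)·(3n+2)·(3n+3)/(n+1)³ · 3 → 81.
The series converges when 81 · |z + 2| < 1, giving R = 1/81.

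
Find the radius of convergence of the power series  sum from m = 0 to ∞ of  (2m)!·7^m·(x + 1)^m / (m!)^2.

Apply the ratio test: |a_{m+1}| / |a_m| = (2m+1)·(2m+2)/(m+1)² · 7, which tends to 28 as m → ∞.
The series converges when 28 · |x + 1| < 1, giving R = 1/28.

R = 1/28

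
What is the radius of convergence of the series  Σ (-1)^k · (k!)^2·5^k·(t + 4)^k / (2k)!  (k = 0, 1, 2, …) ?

R = 4/5

The ratio of consecutive coefficients is (k+1)²/[(2k+1)·(2k+2)] · 5 → 5/4.
Hence the series converges for |t + 4| < 1/(5/4) = 4/5, so the radius of convergence is 4/5.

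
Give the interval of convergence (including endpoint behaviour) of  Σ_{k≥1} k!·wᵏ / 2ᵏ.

{0}

The ratio of consecutive coefficients is (k+1) · 1/2 → ∞.
The terms grow without bound for any w ≠ 0, so R = 0 (convergence only at w = 0).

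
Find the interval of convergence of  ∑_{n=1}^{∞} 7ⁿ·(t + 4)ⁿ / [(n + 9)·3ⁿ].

[-31/7, -25/7)

Ratio test: |a_{n+1}/a_n| = [(n + 9)/((n+1) + 9)] · 7/3 → 7/3 as n → ∞.
Hence the series converges for |t + 4| < 1/(7/3) = 3/7, so the radius of convergence is 3/7.
When t = -25/7, the terms are asymptotic to a nonzero constant times 1/n, so the series diverges by limit comparison with Σ 1/n.
When t = -31/7, convergence follows from the alternating series test (terms decrease monotonically to 0).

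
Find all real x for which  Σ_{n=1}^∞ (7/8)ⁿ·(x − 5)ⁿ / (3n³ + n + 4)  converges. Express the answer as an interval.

[27/7, 43/7]

The ratio of consecutive coefficients is [(3n³ + n + 4)/(3(n+1)³ + (n+1) + 4)] · 7/8 → 7/8.
Hence the series converges for |x − 5| < 1/(7/8) = 8/7, so the radius of convergence is 8/7.
When x = 43/7, the terms are on the order of 1/n³, so the series converges absolutely by comparison with the p-series (p = 3 > 1).
Check x = 27/7: absolute convergence follows by limit comparison with Σ 1/n³.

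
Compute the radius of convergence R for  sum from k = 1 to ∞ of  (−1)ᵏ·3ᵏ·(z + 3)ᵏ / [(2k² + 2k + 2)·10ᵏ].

R = 10/3

Ratio test: |a_{k+1}/a_k| = [(2k² + 2k + 2)/(2(k+1)² + 2(k+1) + 2)] · 3/10 → 3/10 as k → ∞.
Convergence for |z + 3| · 3/10 < 1, i.e. |z + 3| < 10/3. So R = 10/3.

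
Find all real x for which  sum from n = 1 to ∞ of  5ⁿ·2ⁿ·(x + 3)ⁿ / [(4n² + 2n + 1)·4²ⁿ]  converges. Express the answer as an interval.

Ratio test: |a_{n+1}/a_n| = [(4n² + 2n + 1)/(4(n+1)² + 2(n+1) + 1)] · 5·2/16 → 5/8 as n → ∞.
Convergence for |x + 3| · 5/8 < 1, i.e. |x + 3| < 8/5. So R = 8/5.
At x = -7/5: absolute convergence follows by limit comparison with Σ 1/n².
When x = -23/5, absolute convergence follows by limit comparison with Σ 1/n².

[-23/5, -7/5]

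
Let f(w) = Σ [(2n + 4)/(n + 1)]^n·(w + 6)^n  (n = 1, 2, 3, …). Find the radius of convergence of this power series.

R = 1/2

By the Cauchy root test, |a_n|^(1/n) = (2n + 4)/(n + 1) → 2.
Convergence for |w + 6| · 2 < 1, i.e. |w + 6| < 1/2. So R = 1/2.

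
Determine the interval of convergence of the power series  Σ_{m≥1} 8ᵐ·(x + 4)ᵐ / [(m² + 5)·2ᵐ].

Apply the ratio test: |a_{m+1}| / |a_m| = [(m² + 5)/((m+1)² + 5)] · 8/2, which tends to 4 as m → ∞.
Convergence for |x + 4| · 4 < 1, i.e. |x + 4| < 1/4. So R = 1/4.
At x = -15/4: the terms are on the order of 1/m², so the series converges absolutely by comparison with the p-series (p = 2 > 1).
Endpoint x = -17/4: absolute convergence follows by limit comparison with Σ 1/m².

[-17/4, -15/4]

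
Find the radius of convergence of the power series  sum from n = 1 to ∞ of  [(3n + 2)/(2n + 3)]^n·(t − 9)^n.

R = 2/3

Applying the root test, |a_n|^(1/n) = (3n + 2)/(2n + 3) → 3/2.
The series converges when 3/2 · |t − 9| < 1, giving R = 2/3.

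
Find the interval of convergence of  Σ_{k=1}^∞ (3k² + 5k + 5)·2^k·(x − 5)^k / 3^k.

(7/2, 13/2)

The ratio of consecutive coefficients is [(3(k+1)² + 5(k+1) + 5)/(3k² + 5k + 5)] · 2/3 → 2/3.
The series converges when 2/3 · |x − 5| < 1, giving R = 3/2.
When x = 13/2, the k-th term does not approach 0; divergence by the term test.
When x = 7/2, the k-th term does not approach 0; divergence by the term test.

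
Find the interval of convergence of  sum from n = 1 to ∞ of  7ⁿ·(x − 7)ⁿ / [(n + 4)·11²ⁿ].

By the ratio test, |a_{n+1}/a_n| = [(n + 4)/((n+1) + 4)] · 7/121 → 7/121.
Hence the series converges for |x − 7| < 1/(7/121) = 121/7, so the radius of convergence is 121/7.
At x = 170/7: the terms behave like c/n; limit comparison with the harmonic series gives divergence.
At x = -72/7: convergence follows from the alternating series test (terms decrease monotonically to 0).

[-72/7, 170/7)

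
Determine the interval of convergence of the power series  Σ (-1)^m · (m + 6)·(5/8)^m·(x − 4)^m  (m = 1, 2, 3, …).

(12/5, 28/5)

By the ratio test, |a_{m+1}/a_m| = [((m+1) + 6)/(m + 6)] · 5/8 → 5/8.
Hence the series converges for |x − 4| < 1/(5/8) = 8/5, so the radius of convergence is 8/5.
Endpoint x = 28/5: the m-th term does not approach 0; divergence by the term test.
When x = 12/5, the terms have absolute value of order m, which does not tend to 0, so the series diverges by the divergence test.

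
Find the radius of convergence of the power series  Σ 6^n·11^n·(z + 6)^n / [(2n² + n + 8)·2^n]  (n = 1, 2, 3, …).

Apply the ratio test: |a_{n+1}| / |a_n| = [(2n² + n + 8)/(2(n+1)² + (n+1) + 8)] · 6·11/2, which tends to 33 as n → ∞.
Hence the series converges for |z + 6| < 1/(33) = 1/33, so the radius of convergence is 1/33.

R = 1/33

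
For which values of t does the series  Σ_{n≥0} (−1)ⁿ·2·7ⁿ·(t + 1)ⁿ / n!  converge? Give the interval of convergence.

The ratio of consecutive coefficients is 2/2 · 7 · 1/(n+1) → 0.
The ratio tends to 0 regardless of t, hence R = ∞.

(−∞, ∞)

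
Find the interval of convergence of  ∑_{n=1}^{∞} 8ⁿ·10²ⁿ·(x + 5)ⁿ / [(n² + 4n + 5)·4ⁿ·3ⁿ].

Apply the ratio test: |a_{n+1}| / |a_n| = [(n² + 4n + 5)/((n+1)² + 4(n+1) + 5)] · 8·100/(4·3), which tends to 200/3 as n → ∞.
The series converges when 200/3 · |x + 5| < 1, giving R = 3/200.
When x = -997/200, the terms are on the order of 1/n², so the series converges absolutely by comparison with the p-series (p = 2 > 1).
Check x = -1003/200: absolute convergence follows by limit comparison with Σ 1/n².

[-1003/200, -997/200]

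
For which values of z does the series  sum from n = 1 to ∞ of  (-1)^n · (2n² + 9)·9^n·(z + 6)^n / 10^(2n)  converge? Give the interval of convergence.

Ratio test: |a_{n+1}/a_n| = [(2(n+1)² + 9)/(2n² + 9)] · 9/100 → 9/100 as n → ∞.
Thus R = 1/(9/100) = 100/9.
Endpoint z = 46/9: the terms have absolute value of order n², which does not tend to 0, so the series diverges by the divergence test.
Check z = -154/9: the n-th term does not approach 0; divergence by the term test.

(-154/9, 46/9)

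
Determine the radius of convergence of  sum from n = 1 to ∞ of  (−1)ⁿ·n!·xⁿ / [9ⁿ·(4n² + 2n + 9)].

R = 0

The ratio of consecutive coefficients is (n+1) · 1/9 · (4n² + 2n + 9)/(4(n+1)² + 2(n+1) + 9) → ∞.
The ratio grows without bound, so the series diverges whenever x ≠ 0; it converges only at x = 0. R = 0.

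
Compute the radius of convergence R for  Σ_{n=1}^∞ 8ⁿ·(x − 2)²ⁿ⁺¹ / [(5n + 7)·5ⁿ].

By the ratio test, |a_{n+1}/a_n| = [(5n + 7)/(5(n+1) + 7)] · 8/5 → 8/5.
Writing y = (x − 2)², the series in y has radius 5/8, so |x − 2| < √(5/8) and R = √10/4.

R = √10/4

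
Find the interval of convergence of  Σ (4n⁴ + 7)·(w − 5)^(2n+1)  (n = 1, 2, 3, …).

(4, 6)

The ratio of consecutive coefficients is (4(n+1)⁴ + 7)/(4n⁴ + 7) → 1.
Writing y = (w − 5)², the series in y has radius 1, so |w − 5| < √(1) = 1 and R = 1.
Endpoint w = 6: the n-th term does not approach 0; divergence by the term test.
At w = 4: the terms have absolute value of order n⁴, which does not tend to 0, so the series diverges by the divergence test.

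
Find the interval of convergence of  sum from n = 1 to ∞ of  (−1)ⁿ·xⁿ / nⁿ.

(−∞, ∞)

By the Cauchy root test, |a_n|^(1/n) = 1/n → 0.
Since the n-th root of |a_n| tends to 0, the series converges for all real x; R = ∞.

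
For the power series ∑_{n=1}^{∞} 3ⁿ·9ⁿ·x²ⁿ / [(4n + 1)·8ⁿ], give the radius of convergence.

R = 2√6/9

Ratio test: |a_{n+1}/a_n| = [(4n + 1)/(4(n+1) + 1)] · 3·9/8 → 27/8 as n → ∞.
Successive powers of x differ by 2, so the series converges when |x|² · 27/8 < 1, i.e. |x| < √(8/27). So R = 2√6/9.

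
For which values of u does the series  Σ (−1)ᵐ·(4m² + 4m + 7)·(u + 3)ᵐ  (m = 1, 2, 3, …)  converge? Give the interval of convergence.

By the ratio test, |a_{m+1}/a_m| = (4(m+1)² + 4(m+1) + 7)/(4m² + 4m + 7) → 1.
So the series converges when |u + 3| < 1 and diverges when |u + 3| > 1; R = 1.
Check u = -2: the terms do not tend to 0, so the series diverges.
Endpoint u = -4: the m-th term does not approach 0; divergence by the term test.

(-4, -2)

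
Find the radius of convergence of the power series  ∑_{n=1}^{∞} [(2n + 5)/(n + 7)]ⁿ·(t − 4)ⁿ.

By the Cauchy root test, |a_n|^(1/n) = (2n + 5)/(n + 7) → 2.
Convergence for |t − 4| · 2 < 1, i.e. |t − 4| < 1/2. So R = 1/2.

R = 1/2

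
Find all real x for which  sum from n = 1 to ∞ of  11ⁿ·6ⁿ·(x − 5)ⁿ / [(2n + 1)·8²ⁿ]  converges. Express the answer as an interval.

[133/33, 197/33)

By the ratio test, |a_{n+1}/a_n| = [(2n + 1)/(2(n+1) + 1)] · 11·6/64 → 33/32.
Hence the series converges for |x − 5| < 1/(33/32) = 32/33, so the radius of convergence is 32/33.
Endpoint x = 197/33: comparison with the harmonic series Σ 1/n shows the series diverges.
Endpoint x = 133/33: convergence follows from the alternating series test (terms decrease monotonically to 0).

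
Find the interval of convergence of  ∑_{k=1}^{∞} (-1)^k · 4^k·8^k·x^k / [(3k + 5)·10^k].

(-5/16, 5/16]

Apply the ratio test: |a_{k+1}| / |a_k| = [(3k + 5)/(3(k+1) + 5)] · 4·8/10, which tends to 16/5 as k → ∞.
The series converges when 16/5 · |x| < 1, giving R = 5/16.
At x = 5/16: an alternating series whose terms decrease to 0 in absolute value, so it converges by the Leibniz criterion.
Endpoint x = -5/16: the terms are asymptotic to a nonzero constant times 1/k, so the series diverges by limit comparison with Σ 1/k.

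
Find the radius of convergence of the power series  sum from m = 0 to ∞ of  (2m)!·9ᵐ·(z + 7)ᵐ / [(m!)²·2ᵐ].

R = 1/18

Ratio test: |a_{m+1}/a_m| = (2m+1)·(2m+2)/(m+1)² · 9/2 → 18 as m → ∞.
Convergence for |z + 7| · 18 < 1, i.e. |z + 7| < 1/18. So R = 1/18.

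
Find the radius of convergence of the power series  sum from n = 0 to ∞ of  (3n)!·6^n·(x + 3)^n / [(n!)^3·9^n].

R = 1/18

By the ratio test, |a_{n+1}/a_n| = (3n+1)·(3n+2)·(3n+3)/(n+1)³ · 6/9 → 18.
The series converges when 18 · |x + 3| < 1, giving R = 1/18.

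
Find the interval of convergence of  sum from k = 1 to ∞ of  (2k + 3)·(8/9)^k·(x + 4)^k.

By the ratio test, |a_{k+1}/a_k| = [(2(k+1) + 3)/(2k + 3)] · 8/9 → 8/9.
Thus R = 1/(8/9) = 9/8.
Check x = -23/8: the terms do not tend to 0, so the series diverges.
When x = -41/8, the terms have absolute value of order k, which does not tend to 0, so the series diverges by the divergence test.

(-41/8, -23/8)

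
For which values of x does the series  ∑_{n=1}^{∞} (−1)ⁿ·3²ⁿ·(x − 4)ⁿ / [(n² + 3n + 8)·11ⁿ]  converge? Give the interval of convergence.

[25/9, 47/9]

By the ratio test, |a_{n+1}/a_n| = [(n² + 3n + 8)/((n+1)² + 3(n+1) + 8)] · 9/11 → 9/11.
Convergence for |x − 4| · 9/11 < 1, i.e. |x − 4| < 11/9. So R = 11/9.
When x = 47/9, the series is dominated by a constant times Σ 1/n², which converges (p = 2 > 1).
When x = 25/9, absolute convergence follows by limit comparison with Σ 1/n².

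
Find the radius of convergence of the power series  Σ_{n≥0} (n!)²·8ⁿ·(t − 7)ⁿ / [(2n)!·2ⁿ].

R = 1

Apply the ratio test: |a_{n+1}| / |a_n| = (n+1)²/[(2n+1)·(2n+2)] · 8/2, which tends to 1 as n → ∞.
Hence R = 1.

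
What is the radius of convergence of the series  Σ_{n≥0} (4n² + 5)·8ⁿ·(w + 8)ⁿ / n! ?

R = ∞

Ratio test: |a_{n+1}/a_n| = (4(n+1)² + 5)/(4n² + 5) · 8 · 1/(n+1) → 0 as n → ∞.
The ratio tends to 0 regardless of w, hence R = ∞.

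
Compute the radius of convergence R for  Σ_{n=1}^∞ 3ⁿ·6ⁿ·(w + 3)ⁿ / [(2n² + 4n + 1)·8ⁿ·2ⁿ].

By the ratio test, |a_{n+1}/a_n| = [(2n² + 4n + 1)/(2(n+1)² + 4(n+1) + 1)] · 3·6/(8·2) → 9/8.
Hence the series converges for |w + 3| < 1/(9/8) = 8/9, so the radius of convergence is 8/9.

R = 8/9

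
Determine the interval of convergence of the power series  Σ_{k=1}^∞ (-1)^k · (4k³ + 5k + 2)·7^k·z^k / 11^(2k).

(-121/7, 121/7)

Ratio test: |a_{k+1}/a_k| = [(4(k+1)³ + 5(k+1) + 2)/(4k³ + 5k + 2)] · 7/121 → 7/121 as k → ∞.
Thus R = 1/(7/121) = 121/7.
Check z = 121/7: the terms have absolute value of order k³, which does not tend to 0, so the series diverges by the divergence test.
When z = -121/7, the k-th term does not approach 0; divergence by the term test.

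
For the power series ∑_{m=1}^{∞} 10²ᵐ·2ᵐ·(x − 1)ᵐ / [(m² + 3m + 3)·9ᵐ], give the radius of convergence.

By the ratio test, |a_{m+1}/a_m| = [(m² + 3m + 3)/((m+1)² + 3(m+1) + 3)] · 100·2/9 → 200/9.
Hence the series converges for |x − 1| < 1/(200/9) = 9/200, so the radius of convergence is 9/200.

R = 9/200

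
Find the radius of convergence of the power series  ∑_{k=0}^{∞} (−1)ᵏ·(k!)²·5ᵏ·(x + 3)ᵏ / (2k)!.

The ratio of consecutive coefficients is (k+1)²/[(2k+1)·(2k+2)] · 5 → 5/4.
The series converges when 5/4 · |x + 3| < 1, giving R = 4/5.

R = 4/5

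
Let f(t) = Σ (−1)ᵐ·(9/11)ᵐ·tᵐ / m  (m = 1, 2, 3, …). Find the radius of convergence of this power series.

The ratio of consecutive coefficients is [m/(m+1)] · 9/11 → 9/11.
Thus R = 1/(9/11) = 11/9.

R = 11/9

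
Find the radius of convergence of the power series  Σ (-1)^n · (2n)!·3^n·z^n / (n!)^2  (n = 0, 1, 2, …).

Apply the ratio test: |a_{n+1}| / |a_n| = (2n+1)·(2n+2)/(n+1)² · 3, which tends to 12 as n → ∞.
The series converges when 12 · |z| < 1, giving R = 1/12.

R = 1/12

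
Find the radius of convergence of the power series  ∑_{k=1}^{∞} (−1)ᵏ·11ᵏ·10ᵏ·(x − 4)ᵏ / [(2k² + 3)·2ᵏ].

Ratio test: |a_{k+1}/a_k| = [(2k² + 3)/(2(k+1)² + 3)] · 11·10/2 → 55 as k → ∞.
Convergence for |x − 4| · 55 < 1, i.e. |x − 4| < 1/55. So R = 1/55.

R = 1/55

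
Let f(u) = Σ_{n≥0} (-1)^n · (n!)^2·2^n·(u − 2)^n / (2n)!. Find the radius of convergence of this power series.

R = 2

By the ratio test, |a_{n+1}/a_n| = (n+1)²/[(2n+1)·(2n+2)] · 2 → 1/2.
Convergence for |u − 2| · 1/2 < 1, i.e. |u − 2| < 2. So R = 2.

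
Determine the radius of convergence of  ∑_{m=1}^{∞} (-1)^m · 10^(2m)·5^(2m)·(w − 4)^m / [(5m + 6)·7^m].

R = 7/2500

The ratio of consecutive coefficients is [(5m + 6)/(5(m+1) + 6)] · 100·25/7 → 2500/7.
Convergence for |w − 4| · 2500/7 < 1, i.e. |w − 4| < 7/2500. So R = 7/2500.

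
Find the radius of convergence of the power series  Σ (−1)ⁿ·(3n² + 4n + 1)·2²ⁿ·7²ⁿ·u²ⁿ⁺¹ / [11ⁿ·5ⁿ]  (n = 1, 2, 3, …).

R = √55/14

By the ratio test, |a_{n+1}/a_n| = [(3(n+1)² + 4(n+1) + 1)/(3n² + 4n + 1)] · 4·49/(11·5) → 196/55.
Successive powers of u differ by 2, so the series converges when |u|² · 196/55 < 1, i.e. |u| < √(55/196). So R = √55/14.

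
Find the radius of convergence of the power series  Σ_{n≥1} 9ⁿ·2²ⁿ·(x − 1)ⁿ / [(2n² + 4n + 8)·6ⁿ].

R = 1/6

The ratio of consecutive coefficients is [(2n² + 4n + 8)/(2(n+1)² + 4(n+1) + 8)] · 9·4/6 → 6.
Convergence for |x − 1| · 6 < 1, i.e. |x − 1| < 1/6. So R = 1/6.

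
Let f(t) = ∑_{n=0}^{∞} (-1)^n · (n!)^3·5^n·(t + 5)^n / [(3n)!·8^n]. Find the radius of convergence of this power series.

By the ratio test, |a_{n+1}/a_n| = (n+1)³/[(3n+1)·(3n+2)·(3n+3)] · 5/8 → 5/216.
Hence the series converges for |t + 5| < 1/(5/216) = 216/5, so the radius of convergence is 216/5.

R = 216/5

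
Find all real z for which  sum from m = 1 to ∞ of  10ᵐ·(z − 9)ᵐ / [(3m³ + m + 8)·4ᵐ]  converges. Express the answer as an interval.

[43/5, 47/5]

Ratio test: |a_{m+1}/a_m| = [(3m³ + m + 8)/(3(m+1)³ + (m+1) + 8)] · 10/4 → 5/2 as m → ∞.
The series converges when 5/2 · |z − 9| < 1, giving R = 2/5.
When z = 47/5, absolute convergence follows by limit comparison with Σ 1/m³.
Check z = 43/5: absolute convergence follows by limit comparison with Σ 1/m³.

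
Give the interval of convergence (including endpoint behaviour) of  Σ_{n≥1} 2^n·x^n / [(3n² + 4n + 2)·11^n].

Apply the ratio test: |a_{n+1}| / |a_n| = [(3n² + 4n + 2)/(3(n+1)² + 4(n+1) + 2)] · 2/11, which tends to 2/11 as n → ∞.
The series converges when 2/11 · |x| < 1, giving R = 11/2.
When x = 11/2, the terms are on the order of 1/n², so the series converges absolutely by comparison with the p-series (p = 2 > 1).
Check x = -11/2: the terms are on the order of 1/n², so the series converges absolutely by comparison with the p-series (p = 2 > 1).

[-11/2, 11/2]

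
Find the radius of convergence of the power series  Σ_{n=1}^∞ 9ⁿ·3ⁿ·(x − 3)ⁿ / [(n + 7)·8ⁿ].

R = 8/27

The ratio of consecutive coefficients is [(n + 7)/((n+1) + 7)] · 9·3/8 → 27/8.
Convergence for |x − 3| · 27/8 < 1, i.e. |x − 3| < 8/27. So R = 8/27.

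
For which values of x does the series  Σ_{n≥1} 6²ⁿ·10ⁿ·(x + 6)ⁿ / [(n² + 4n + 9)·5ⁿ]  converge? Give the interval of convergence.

[-433/72, -431/72]

Ratio test: |a_{n+1}/a_n| = [(n² + 4n + 9)/((n+1)² + 4(n+1) + 9)] · 36·10/5 → 72 as n → ∞.
Thus R = 1/(72) = 1/72.
Endpoint x = -431/72: the terms are on the order of 1/n², so the series converges absolutely by comparison with the p-series (p = 2 > 1).
Check x = -433/72: the series is dominated by a constant times Σ 1/n², which converges (p = 2 > 1).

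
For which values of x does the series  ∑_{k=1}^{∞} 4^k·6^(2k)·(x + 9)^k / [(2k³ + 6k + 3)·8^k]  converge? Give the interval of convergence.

Apply the ratio test: |a_{k+1}| / |a_k| = [(2k³ + 6k + 3)/(2(k+1)³ + 6(k+1) + 3)] · 4·36/8, which tends to 18 as k → ∞.
The series converges when 18 · |x + 9| < 1, giving R = 1/18.
Endpoint x = -161/18: absolute convergence follows by limit comparison with Σ 1/k³.
Endpoint x = -163/18: the series is dominated by a constant times Σ 1/k³, which converges (p = 3 > 1).

[-163/18, -161/18]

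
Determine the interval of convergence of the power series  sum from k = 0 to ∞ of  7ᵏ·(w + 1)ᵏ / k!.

By the ratio test, |a_{k+1}/a_k| = 7 · 1/(k+1) → 0.
The limit is 0, so the series converges for all w; R = ∞.

(−∞, ∞)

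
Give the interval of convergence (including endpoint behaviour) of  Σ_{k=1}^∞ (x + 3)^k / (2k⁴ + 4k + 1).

[-4, -2]

Ratio test: |a_{k+1}/a_k| = (2k⁴ + 4k + 1)/(2(k+1)⁴ + 4(k+1) + 1) → 1 as k → ∞.
Hence R = 1.
At x = -2: the series is dominated by a constant times Σ 1/k⁴, which converges (p = 4 > 1).
When x = -4, the terms are on the order of 1/k⁴, so the series converges absolutely by comparison with the p-series (p = 4 > 1).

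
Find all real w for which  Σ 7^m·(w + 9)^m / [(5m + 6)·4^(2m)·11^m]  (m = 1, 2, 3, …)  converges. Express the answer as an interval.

[-239/7, 113/7)

The ratio of consecutive coefficients is [(5m + 6)/(5(m+1) + 6)] · 7/(16·11) → 7/176.
Hence the series converges for |w + 9| < 1/(7/176) = 176/7, so the radius of convergence is 176/7.
At w = 113/7: the terms are asymptotic to a nonzero constant times 1/m, so the series diverges by limit comparison with Σ 1/m.
Endpoint w = -239/7: the terms alternate in sign and decrease monotonically to 0 in absolute value (size ~ c/m), so the alternating series test gives convergence.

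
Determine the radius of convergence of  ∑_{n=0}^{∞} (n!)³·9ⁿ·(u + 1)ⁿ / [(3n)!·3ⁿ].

The ratio of consecutive coefficients is (n+1)³/[(3n+1)·(3n+2)·(3n+3)] · 9/3 → 1/9.
Thus R = 1/(1/9) = 9.

R = 9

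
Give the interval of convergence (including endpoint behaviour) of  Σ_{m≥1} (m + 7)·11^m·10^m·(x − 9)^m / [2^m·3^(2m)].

The ratio of consecutive coefficients is [((m+1) + 7)/(m + 7)] · 11·10/(2·9) → 55/9.
Thus R = 1/(55/9) = 9/55.
Endpoint x = 504/55: the terms have absolute value of order m, which does not tend to 0, so the series diverges by the divergence test.
Check x = 486/55: the terms have absolute value of order m, which does not tend to 0, so the series diverges by the divergence test.

(486/55, 504/55)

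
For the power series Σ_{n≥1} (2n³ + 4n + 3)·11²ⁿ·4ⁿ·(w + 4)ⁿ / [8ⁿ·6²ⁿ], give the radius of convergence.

R = 72/121

Apply the ratio test: |a_{n+1}| / |a_n| = [(2(n+1)³ + 4(n+1) + 3)/(2n³ + 4n + 3)] · 121·4/(8·36), which tends to 121/72 as n → ∞.
Hence the series converges for |w + 4| < 1/(121/72) = 72/121, so the radius of convergence is 72/121.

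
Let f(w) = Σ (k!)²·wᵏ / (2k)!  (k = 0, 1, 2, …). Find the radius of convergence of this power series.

Ratio test: |a_{k+1}/a_k| = (k+1)²/[(2k+1)·(2k+2)] → 1/4 as k → ∞.
Hence the series converges for |w| < 1/(1/4) = 4, so the radius of convergence is 4.

R = 4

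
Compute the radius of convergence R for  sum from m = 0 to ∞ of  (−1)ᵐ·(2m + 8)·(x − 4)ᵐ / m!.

R = ∞

Apply the ratio test: |a_{m+1}| / |a_m| = (2(m+1) + 8)/(2m + 8) · 1/(m+1), which tends to 0 as m → ∞.
Since the limit is 0 < 1 for every x, the series converges on all of ℝ and R = ∞.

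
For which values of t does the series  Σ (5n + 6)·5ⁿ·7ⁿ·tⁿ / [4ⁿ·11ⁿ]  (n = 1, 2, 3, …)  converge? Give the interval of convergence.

(-44/35, 44/35)

Ratio test: |a_{n+1}/a_n| = [(5(n+1) + 6)/(5n + 6)] · 5·7/(4·11) → 35/44 as n → ∞.
Convergence for |t| · 35/44 < 1, i.e. |t| < 44/35. So R = 44/35.
When t = 44/35, the terms do not tend to 0, so the series diverges.
Check t = -44/35: the n-th term does not approach 0; divergence by the term test.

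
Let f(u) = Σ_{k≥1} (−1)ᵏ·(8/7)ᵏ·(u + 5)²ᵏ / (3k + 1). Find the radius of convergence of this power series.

R = √14/4

Ratio test: |a_{k+1}/a_k| = [(3k + 1)/(3(k+1) + 1)] · 8/7 → 8/7 as k → ∞.
Since the exponent of (u + 5) increases by 2 each term, convergence requires |u + 5|² < 7/8, hence R = √14/4.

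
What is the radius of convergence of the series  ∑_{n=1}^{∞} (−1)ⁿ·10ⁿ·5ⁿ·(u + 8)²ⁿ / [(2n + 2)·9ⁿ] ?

R = 3√2/10

Ratio test: |a_{n+1}/a_n| = [(2n + 2)/(2(n+1) + 2)] · 10·5/9 → 50/9 as n → ∞.
Successive powers of (u + 8) differ by 2, so the series converges when |u + 8|² · 50/9 < 1, i.e. |u + 8| < √(9/50). So R = 3√2/10.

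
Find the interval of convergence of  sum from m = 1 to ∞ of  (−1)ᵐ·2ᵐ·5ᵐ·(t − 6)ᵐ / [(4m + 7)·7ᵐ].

(53/10, 67/10]

Ratio test: |a_{m+1}/a_m| = [(4m + 7)/(4(m+1) + 7)] · 2·5/7 → 10/7 as m → ∞.
Thus R = 1/(10/7) = 7/10.
When t = 67/10, an alternating series whose terms decrease to 0 in absolute value, so it converges by the Leibniz criterion.
Endpoint t = 53/10: comparison with the harmonic series Σ 1/m shows the series diverges.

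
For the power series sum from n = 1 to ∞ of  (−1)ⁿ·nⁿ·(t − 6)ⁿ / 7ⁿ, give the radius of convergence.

R = 0

Applying the root test, |a_n|^(1/n) = n/7 → ∞.
The root grows without bound, so R = 0 (convergence only at t = 6).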